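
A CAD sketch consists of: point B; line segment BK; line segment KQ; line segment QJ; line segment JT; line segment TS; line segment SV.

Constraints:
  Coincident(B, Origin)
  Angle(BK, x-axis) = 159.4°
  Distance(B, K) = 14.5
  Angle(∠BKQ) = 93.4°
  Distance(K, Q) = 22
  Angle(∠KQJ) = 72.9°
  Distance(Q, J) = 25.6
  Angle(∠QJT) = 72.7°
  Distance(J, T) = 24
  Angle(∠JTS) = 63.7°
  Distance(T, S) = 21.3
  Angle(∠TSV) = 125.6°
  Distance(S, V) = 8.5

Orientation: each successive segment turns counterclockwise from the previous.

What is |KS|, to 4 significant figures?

13.25

∠QJT = 72.7° gives JT at 100.4° from the x-axis; with |JT| = 24.0, T = (-1.439, 5.534). ∠JTS = 63.7° gives TS at -143.3° from the x-axis; with |TS| = 21.3, S = (-18.52, -7.195). Then |KS| = |S − K| = 13.25.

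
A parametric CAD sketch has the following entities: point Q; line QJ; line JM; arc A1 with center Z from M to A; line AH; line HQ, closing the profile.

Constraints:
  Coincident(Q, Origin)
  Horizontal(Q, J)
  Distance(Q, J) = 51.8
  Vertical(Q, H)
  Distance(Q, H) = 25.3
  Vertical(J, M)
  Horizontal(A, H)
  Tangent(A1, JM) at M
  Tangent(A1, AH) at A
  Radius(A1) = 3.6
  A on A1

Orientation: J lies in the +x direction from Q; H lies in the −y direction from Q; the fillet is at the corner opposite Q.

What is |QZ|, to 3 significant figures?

52.9

Q is at the origin; QJ is horizontal with |QJ| = 51.8 and J on the +x side, so J = (51.8, 0.00). Q and H share the same x with |QH| = 25.3 and H on the −y side, so H = (0.00, -25.3). The virtual corner opposite Q is at (51.8, -25.3). A1 meets JM tangentially, so ZM is at right angles to JM and A1 meets AH tangentially, so ZA is at right angles to AH, with radius 3.6, so the center Z sits 3.6 in from both sides at Z = (48.2, -21.7). Then |QZ| = |Z − Q| = 52.9.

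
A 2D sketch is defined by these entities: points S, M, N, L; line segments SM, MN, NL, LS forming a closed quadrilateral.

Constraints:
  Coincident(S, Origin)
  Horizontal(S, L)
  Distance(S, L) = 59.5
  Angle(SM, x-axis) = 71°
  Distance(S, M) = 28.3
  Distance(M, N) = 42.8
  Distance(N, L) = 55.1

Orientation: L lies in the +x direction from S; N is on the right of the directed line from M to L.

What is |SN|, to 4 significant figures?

17.35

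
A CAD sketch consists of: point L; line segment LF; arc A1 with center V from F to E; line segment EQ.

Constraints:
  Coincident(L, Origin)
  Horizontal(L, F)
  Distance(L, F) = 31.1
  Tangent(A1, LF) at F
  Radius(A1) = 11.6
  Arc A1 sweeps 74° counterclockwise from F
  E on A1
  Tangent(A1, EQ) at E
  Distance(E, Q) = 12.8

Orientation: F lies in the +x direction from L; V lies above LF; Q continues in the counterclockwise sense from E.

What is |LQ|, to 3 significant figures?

50.2

On A1, F sits at bearing -90° from V; a 74° counterclockwise sweep puts E at bearing -16°, so E = V + 11.6·(cos -16°, sin -16°) = (42.3, 8.40). Tangency of A1 to EQ means the radius VE is perpendicular to EQ, so EQ runs along (−sin -16°, cos -16°); with |EQ| = 12.8, Q = (45.8, 20.7). Then |LQ| = |Q − L| = 50.2.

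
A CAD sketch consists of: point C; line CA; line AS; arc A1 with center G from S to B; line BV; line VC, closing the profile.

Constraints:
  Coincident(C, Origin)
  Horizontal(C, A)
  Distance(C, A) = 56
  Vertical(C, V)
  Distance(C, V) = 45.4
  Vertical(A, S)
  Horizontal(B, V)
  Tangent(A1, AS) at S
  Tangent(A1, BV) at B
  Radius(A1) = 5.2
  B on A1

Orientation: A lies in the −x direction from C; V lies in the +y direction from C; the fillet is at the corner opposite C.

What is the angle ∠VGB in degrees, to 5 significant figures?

84.155°

C is at the origin; C and A share the same y with |CA| = 56.0 and A on the −x side, so A = (-56.000, 0.0000). CV is vertical with |CV| = 45.4 and V on the +y side, so V = (0.0000, 45.400). The virtual corner opposite C is at (-56.000, 45.400). A1 meets AS tangentially, so GS is at right angles to AS and tangency of A1 to BV means the radius GB is perpendicular to BV, with radius 5.2, so the center G sits 5.2 in from both sides at G = (-50.800, 40.200). That places the tangent points at S = (-56.000, 40.200) on AS and B = (-50.800, 45.400) on BV. Then cos ∠VGB = GV·GB / (|GV||GB|), giving 84.155°.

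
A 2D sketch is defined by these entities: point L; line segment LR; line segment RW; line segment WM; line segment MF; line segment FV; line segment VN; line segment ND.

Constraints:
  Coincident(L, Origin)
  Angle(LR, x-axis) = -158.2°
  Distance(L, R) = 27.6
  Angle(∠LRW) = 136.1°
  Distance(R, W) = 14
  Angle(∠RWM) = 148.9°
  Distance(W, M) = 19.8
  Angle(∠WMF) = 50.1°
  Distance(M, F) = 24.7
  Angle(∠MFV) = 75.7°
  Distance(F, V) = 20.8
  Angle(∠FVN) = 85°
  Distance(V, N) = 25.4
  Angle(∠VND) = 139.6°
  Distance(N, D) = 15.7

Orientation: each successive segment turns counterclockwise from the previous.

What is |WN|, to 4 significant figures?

17.45

L is at the origin; LR runs at -158.2° with length 27.6, so R = (-25.63, -10.25). ∠LRW = 136.1° gives RW at -114.3° from the x-axis; with |RW| = 14.0, W = (-31.39, -23.01). ∠RWM = 148.9° gives WM at -83.20° from the x-axis; with |WM| = 19.8, M = (-29.04, -42.67). ∠WMF = 50.1° gives MF at 46.70° from the x-axis; with |MF| = 24.7, F = (-12.10, -24.69). ∠MFV = 75.7° gives FV at 151.0° from the x-axis; with |FV| = 20.8, V = (-30.30, -14.61). ∠FVN = 85.0° gives VN at -114.0° from the x-axis; with |VN| = 25.4, N = (-40.63, -37.81). Then |WN| = |N − W| = 17.45.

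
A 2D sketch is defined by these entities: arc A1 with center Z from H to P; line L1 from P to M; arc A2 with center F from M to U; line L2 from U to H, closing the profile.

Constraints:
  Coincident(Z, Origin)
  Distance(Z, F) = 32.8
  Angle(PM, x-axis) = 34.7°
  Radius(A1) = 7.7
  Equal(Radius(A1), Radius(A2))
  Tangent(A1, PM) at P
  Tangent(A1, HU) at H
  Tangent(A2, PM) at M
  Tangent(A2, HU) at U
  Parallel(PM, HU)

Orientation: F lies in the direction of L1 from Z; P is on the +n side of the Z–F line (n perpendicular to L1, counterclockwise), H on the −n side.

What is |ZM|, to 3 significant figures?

33.7

The slot axis is L1's direction at 34.7°, so u = (cos 34.7°, sin 34.7°) = (0.822, 0.569) and n = (−sin 34.7°, cos 34.7°) = (-0.569, 0.822). Z is at the origin and F lies 32.8 along u from Z, so F = 32.8·u = (27.0, 18.7). Tangency of A1 to both parallel lines with radius 7.7 puts P and H at Z ± 7.7·n: P = (-4.38, 6.33), H = (4.38, -6.33). Equal radii place M and U the same way about F: M = F + 7.7·n = (22.6, 25.0), U = F − 7.7·n = (31.3, 12.3). Then |ZM| = |M − Z| = 33.7.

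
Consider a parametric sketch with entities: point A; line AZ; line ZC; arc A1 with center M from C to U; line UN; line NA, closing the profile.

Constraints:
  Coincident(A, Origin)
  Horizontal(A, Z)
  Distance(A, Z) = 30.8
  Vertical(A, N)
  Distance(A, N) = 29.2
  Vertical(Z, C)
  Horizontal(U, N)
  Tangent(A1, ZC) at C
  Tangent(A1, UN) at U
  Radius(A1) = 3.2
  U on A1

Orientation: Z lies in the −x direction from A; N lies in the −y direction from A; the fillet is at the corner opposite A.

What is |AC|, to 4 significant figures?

40.31

The virtual corner opposite A is at (-30.80, -29.20). Since A1 is tangent to ZC there, MC ⟂ ZC and since A1 is tangent to UN there, MU ⟂ UN, with radius 3.2, so the center M sits 3.2 in from both sides at M = (-27.60, -26.00). That places the tangent points at C = (-30.80, -26.00) on ZC and U = (-27.60, -29.20) on UN. Then |AC| = |C − A| = 40.31.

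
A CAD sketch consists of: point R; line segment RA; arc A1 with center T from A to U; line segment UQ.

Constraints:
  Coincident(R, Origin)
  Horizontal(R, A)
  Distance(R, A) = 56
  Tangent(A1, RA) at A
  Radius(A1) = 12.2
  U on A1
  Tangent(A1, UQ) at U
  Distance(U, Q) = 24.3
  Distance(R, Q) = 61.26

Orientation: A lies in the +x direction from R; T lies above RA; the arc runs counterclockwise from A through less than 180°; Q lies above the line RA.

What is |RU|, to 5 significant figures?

68.001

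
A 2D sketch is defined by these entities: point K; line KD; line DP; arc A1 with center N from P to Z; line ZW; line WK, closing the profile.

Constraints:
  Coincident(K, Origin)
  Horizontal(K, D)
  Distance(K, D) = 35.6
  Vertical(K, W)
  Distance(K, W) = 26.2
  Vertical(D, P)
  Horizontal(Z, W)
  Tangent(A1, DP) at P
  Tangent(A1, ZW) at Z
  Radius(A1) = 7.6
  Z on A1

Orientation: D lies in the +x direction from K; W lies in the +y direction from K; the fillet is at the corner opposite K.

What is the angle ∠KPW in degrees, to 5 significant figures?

39.637°

K is at the origin; K and D share the same y with |KD| = 35.6 and D on the +x side, so D = (35.600, 0.0000). KW is vertical with |KW| = 26.2 and W on the +y side, so W = (0.0000, 26.200). The virtual corner opposite K is at (35.600, 26.200). Tangency of A1 to DP means the radius NP is perpendicular to DP and the tangent condition forces NZ to be normal to ZW, with radius 7.6, so the center N sits 7.6 in from both sides at N = (28.000, 18.600). That places the tangent points at P = (35.600, 18.600) on DP and Z = (28.000, 26.200) on ZW. Then cos ∠KPW = PK·PW / (|PK||PW|), giving 39.637°.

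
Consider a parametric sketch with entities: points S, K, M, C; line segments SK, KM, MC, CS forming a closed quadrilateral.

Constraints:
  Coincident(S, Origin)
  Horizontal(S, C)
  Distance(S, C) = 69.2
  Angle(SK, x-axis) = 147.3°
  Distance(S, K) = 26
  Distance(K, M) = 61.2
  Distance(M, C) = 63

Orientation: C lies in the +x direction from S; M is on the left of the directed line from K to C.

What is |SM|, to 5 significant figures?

56.277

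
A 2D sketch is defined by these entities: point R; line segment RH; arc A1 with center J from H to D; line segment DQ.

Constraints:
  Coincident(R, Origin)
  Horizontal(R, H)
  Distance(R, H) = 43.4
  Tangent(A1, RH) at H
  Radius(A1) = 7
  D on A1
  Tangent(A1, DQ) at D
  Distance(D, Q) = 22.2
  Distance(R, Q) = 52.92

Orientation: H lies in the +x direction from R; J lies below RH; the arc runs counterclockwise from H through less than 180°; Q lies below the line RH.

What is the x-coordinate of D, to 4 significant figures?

36.72

R is at the origin; R and H share the same y with |RH| = 43.4 and H on the +x side, so H = (43.40, 0.000). Tangency of A1 to RH means the radius JH is perpendicular to RH, so J = H + (0, -7) = (43.40, -7.000). Since JD ⟂ DQ (tangency), |JQ| = √(7.0² + 22.2²) = 23.28 regardless of where D sits on A1. So Q lies on both circle(R, 52.92) and circle(J, 23.28); the below-RH intersection is Q = (43.40, -30.28). D is the foot of the tangent from Q: D = (36.72, -9.106).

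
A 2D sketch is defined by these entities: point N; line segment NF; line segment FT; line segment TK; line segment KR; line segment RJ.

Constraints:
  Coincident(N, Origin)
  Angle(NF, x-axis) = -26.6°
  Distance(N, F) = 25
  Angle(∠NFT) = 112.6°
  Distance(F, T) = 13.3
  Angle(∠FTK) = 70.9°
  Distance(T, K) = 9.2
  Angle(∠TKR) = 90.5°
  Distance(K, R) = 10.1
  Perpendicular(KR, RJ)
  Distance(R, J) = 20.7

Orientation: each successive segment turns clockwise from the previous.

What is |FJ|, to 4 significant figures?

15.93

N is at the origin; NF runs at -26.6° with length 25.0, so F = (22.35, -11.19). ∠NFT = 112.6° gives FT at -94.00° from the x-axis; with |FT| = 13.3, T = (21.43, -24.46). ∠FTK = 70.9° gives TK at 156.9° from the x-axis; with |TK| = 9.2, K = (12.96, -20.85). ∠TKR = 90.5° gives KR at 67.40° from the x-axis; with |KR| = 10.1, R = (16.85, -11.53). The perpendicularity gives RJ at right angles to KR, so RJ runs at -22.60°; with |RJ| = 20.7, J = (35.96, -19.48). Then |FJ| = |J − F| = 15.93.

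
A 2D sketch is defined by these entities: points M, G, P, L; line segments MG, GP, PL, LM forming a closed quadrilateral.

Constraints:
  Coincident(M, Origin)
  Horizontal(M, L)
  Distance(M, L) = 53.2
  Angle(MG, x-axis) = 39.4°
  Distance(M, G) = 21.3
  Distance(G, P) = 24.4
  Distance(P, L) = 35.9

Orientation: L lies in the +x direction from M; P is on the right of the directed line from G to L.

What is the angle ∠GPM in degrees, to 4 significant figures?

54.57°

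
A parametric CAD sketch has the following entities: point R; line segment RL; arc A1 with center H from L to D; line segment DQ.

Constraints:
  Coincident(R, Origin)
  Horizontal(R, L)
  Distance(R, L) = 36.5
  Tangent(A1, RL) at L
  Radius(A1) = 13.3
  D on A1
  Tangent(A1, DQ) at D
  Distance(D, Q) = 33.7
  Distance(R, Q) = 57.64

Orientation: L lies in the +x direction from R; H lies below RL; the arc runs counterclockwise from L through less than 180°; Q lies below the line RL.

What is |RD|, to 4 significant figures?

28.42

Checks: |RL| = 36.50 ✓; |HD| = 13.30 ✓; ∠(HD, DQ) = 90.00° ✓; |DQ| = 33.70 ✓; |RQ| = 57.64 ✓.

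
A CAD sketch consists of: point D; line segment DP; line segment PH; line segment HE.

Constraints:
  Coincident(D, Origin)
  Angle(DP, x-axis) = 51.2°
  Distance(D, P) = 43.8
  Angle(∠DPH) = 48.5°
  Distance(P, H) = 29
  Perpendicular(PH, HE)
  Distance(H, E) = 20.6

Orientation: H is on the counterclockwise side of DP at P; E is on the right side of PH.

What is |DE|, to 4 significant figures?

53.40

∠DPH = 48.5°, so PH runs at 51.2° + (180° − 48.5°) = 182.7° from the x-axis; with |PH| = 29.0, H = P + 29.0·(cos 182.7°, sin 182.7°) = (-1.523, 32.77). PH ⟂ HE; with |HE| = 20.6 on the right of PH, E = H + 20.6·(-0.04711, 0.9989) = (-2.493, 53.35). Then |DE| = |E − D| = 53.40.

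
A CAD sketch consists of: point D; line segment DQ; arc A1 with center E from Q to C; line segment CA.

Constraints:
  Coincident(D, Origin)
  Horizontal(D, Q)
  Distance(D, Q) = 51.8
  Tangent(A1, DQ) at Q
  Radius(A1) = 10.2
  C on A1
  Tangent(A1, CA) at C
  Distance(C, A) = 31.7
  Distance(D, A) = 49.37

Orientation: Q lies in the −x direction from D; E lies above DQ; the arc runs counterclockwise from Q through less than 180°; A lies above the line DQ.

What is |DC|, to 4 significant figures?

42.68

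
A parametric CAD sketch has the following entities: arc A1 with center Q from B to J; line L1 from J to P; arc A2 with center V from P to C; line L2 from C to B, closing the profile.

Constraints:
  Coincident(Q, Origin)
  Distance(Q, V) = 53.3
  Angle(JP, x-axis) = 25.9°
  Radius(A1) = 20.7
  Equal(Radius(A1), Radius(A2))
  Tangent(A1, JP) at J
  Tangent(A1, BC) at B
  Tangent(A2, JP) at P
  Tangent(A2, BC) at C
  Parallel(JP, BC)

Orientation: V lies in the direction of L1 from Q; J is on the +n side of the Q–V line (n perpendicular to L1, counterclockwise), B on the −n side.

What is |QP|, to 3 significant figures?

57.2

The slot axis is L1's direction at 25.9°, so u = (cos 25.9°, sin 25.9°) = (0.900, 0.437) and n = (−sin 25.9°, cos 25.9°) = (-0.437, 0.900). Q is at the origin and V lies 53.3 along u from Q, so V = 53.3·u = (47.9, 23.3). Tangency of A1 to both parallel lines with radius 20.7 puts J and B at Q ± 20.7·n: J = (-9.04, 18.6), B = (9.04, -18.6). Equal radii place P and C the same way about V: P = V + 20.7·n = (38.9, 41.9), C = V − 20.7·n = (57.0, 4.66). Then |QP| = |P − Q| = 57.2.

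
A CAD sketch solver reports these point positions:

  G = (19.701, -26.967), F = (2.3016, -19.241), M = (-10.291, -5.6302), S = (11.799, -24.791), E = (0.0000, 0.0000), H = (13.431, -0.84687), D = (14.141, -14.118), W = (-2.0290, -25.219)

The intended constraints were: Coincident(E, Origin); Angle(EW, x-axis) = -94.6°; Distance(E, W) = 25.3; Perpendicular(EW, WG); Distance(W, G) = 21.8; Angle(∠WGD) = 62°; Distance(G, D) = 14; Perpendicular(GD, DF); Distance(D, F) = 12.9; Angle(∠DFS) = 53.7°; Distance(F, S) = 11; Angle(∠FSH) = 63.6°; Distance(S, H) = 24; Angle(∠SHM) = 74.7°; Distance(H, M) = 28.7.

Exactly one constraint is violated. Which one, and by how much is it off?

Distance(H, M) = 28.7 — off by 4.50.

E = (0.00, 0.00) ✓; EW at -94.60° ✓; |EW| = 25.30 ✓; ∠(EW, WG) = 90.00° ✓; |WG| = 21.80 ✓; ∠WGD = 62.00° ✓; |GD| = 14.00 ✓; ∠(GD, DF) = 90.00° ✓; |DF| = 12.90 ✓; ∠DFS = 53.70° ✓; |FS| = 11.00 ✓; ∠FSH = 63.60° ✓; |SH| = 24.00 ✓; ∠SHM = 74.70° ✓; |HM| = 24.20 ✗.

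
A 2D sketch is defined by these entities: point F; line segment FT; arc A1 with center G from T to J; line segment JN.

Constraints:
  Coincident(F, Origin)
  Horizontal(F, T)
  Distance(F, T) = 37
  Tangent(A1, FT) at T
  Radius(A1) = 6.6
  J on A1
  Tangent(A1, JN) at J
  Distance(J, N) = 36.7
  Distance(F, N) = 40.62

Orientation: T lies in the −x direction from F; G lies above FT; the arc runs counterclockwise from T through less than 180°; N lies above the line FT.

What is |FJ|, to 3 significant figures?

31.2

Checks: |GJ| = 6.600 ✓; ∠(GJ, JN) = 90.00° ✓; |JN| = 36.70 ✓; |FN| = 40.62 ✓.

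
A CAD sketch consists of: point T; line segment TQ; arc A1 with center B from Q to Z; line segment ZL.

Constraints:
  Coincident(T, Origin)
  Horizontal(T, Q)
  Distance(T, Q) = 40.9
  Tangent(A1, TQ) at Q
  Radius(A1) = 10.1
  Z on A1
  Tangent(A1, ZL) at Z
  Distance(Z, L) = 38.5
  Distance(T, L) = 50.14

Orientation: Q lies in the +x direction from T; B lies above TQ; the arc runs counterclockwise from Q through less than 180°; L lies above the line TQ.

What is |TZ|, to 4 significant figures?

51.18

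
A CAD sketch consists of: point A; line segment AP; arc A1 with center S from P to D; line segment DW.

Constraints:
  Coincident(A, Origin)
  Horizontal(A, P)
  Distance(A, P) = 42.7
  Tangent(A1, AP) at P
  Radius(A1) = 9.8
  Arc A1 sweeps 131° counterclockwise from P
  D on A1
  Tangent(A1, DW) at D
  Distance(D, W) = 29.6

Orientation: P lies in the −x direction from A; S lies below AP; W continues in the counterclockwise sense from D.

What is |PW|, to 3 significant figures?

40.4

A is at the origin; A and P share the same y with |AP| = 42.7 and P on the −x side, so P = (-42.7, 0.00). Since A1 is tangent to AP there, SP ⟂ AP, so S = P + (0, -9.8) = (-42.7, -9.80). On A1, P sits at bearing 90° from S; a 131° counterclockwise sweep puts D at bearing 221°, so D = S + 9.8·(cos 221°, sin 221°) = (-50.1, -16.2). The tangent condition forces SD to be normal to DW, so DW runs along (−sin 221°, cos 221°); with |DW| = 29.6, W = (-30.7, -38.6). Then |PW| = |W − P| = 40.4.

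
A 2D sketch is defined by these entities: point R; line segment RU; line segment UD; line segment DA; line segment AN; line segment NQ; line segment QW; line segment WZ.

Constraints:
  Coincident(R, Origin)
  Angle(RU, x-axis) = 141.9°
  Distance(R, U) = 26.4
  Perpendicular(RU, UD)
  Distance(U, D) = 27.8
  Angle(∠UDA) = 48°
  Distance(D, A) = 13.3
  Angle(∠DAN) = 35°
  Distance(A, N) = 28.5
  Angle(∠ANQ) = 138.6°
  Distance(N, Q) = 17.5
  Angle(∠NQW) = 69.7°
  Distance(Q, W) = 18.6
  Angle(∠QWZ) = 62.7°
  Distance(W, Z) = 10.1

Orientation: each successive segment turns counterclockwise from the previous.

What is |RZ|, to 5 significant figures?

51.449

∠NQW = 69.7° gives QW at -59.400° from the x-axis; with |QW| = 18.6, W = (-56.813, -9.1001). ∠QWZ = 62.7° gives WZ at 57.900° from the x-axis; with |WZ| = 10.1, Z = (-51.446, -0.54415). Then |RZ| = |Z − R| = 51.449.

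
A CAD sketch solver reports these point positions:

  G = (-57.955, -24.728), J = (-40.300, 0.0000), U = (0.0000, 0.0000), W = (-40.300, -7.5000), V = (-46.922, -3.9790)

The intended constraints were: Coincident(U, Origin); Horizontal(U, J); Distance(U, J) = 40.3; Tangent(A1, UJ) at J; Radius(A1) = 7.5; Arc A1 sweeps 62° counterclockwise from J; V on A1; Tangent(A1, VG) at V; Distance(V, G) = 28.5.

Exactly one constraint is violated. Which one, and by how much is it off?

Distance(V, G) = 28.5 — off by 5.00.

U = (0.00, 0.00) ✓; U.y = 0.00, J.y = 0.00 ✓; |UJ| = 40.30 ✓; ∠(WJ, JU) = 90.00° ✓; |WJ| = 7.500 ✓; bearing(W→V) − bearing(W→J) = 62.00° ✓; |WV| = 7.500 ✓; ∠(WV, VG) = 90.00° ✓; |VG| = 23.50 ✗.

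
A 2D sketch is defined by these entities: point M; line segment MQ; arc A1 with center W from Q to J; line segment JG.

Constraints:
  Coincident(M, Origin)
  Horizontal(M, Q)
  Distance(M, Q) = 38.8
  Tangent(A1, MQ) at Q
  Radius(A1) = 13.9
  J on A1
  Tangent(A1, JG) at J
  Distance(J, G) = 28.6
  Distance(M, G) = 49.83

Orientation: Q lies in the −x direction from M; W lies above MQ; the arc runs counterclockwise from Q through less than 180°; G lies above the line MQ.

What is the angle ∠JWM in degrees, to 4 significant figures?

20.96°

M is at the origin; M and Q share the same y with |MQ| = 38.8 and Q on the −x side, so Q = (-38.80, 0.000). A1 meets MQ tangentially, so WQ is at right angles to MQ, so W = Q + (0, 13.9) = (-38.80, 13.90). Since WJ ⟂ JG (tangency), |WG| = √(13.9² + 28.6²) = 31.80 regardless of where J sits on A1. So G lies on both circle(M, 49.83) and circle(W, 31.80); the above-MQ intersection is G = (-25.53, 42.80). J is the foot of the tangent from G: J = (-24.90, 14.20).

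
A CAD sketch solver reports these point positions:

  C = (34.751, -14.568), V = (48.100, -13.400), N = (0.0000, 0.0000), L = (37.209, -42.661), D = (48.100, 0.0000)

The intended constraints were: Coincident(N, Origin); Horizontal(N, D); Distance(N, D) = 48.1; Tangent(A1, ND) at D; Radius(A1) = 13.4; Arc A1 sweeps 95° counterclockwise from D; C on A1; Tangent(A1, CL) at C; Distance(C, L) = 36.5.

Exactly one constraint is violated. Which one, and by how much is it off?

Distance(C, L) = 36.5 — off by 8.30.

N = (0.00, 0.00) ✓; N.y = 0.00, D.y = 0.00 ✓; |ND| = 48.10 ✓; ∠(VD, DN) = 90.00° ✓; |VD| = 13.40 ✓; bearing(V→C) − bearing(V→D) = 95.00° ✓; |VC| = 13.40 ✓; ∠(VC, CL) = 90.00° ✓; |CL| = 28.20 ✗.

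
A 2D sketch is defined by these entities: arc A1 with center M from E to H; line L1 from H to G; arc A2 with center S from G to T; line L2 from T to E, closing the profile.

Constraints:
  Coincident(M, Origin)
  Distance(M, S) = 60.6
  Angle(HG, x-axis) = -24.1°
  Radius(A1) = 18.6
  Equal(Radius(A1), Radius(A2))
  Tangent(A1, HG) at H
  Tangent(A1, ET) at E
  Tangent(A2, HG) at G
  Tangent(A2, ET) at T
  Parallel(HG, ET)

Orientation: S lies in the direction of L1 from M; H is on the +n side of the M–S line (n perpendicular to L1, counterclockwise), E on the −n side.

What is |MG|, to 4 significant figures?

63.39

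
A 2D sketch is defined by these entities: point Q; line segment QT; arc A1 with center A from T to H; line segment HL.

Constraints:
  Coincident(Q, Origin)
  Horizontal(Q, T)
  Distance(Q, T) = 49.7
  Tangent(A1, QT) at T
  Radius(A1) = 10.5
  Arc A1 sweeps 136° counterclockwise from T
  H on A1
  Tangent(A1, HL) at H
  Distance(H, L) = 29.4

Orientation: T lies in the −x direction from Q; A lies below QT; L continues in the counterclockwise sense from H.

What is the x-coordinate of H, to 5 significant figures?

-56.994

Q is at the origin; QT is horizontal with |QT| = 49.7 and T on the −x side, so T = (-49.700, 0.0000). A1 meets QT tangentially, so AT is at right angles to QT, so A = T + (0, -10.5) = (-49.700, -10.500). On A1, T sits at bearing 90° from A; a 136° counterclockwise sweep puts H at bearing 226°, so H = A + 10.5·(cos 226°, sin 226°) = (-56.994, -18.053). So H.x = -56.994.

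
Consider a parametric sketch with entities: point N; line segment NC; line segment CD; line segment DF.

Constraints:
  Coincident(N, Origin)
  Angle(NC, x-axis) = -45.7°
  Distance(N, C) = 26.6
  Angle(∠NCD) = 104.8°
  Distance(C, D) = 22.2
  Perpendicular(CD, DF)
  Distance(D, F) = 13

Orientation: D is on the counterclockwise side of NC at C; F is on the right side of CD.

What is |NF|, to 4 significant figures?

48.37

N is at the origin; NC runs at -45.7° with length 26.6, so C = 26.6·(cos -45.7°, sin -45.7°) = (18.58, -19.04). ∠NCD = 104.8°, so CD runs at -45.7° + (180° − 104.8°) = 29.50° from the x-axis; with |CD| = 22.2, D = C + 22.2·(cos 29.50°, sin 29.50°) = (37.90, -8.106). The perpendicularity gives DF at right angles to CD; with |DF| = 13.0 on the right of CD, F = D + 13.0·(0.4924, -0.8704) = (44.30, -19.42). Then |NF| = |F − N| = 48.37.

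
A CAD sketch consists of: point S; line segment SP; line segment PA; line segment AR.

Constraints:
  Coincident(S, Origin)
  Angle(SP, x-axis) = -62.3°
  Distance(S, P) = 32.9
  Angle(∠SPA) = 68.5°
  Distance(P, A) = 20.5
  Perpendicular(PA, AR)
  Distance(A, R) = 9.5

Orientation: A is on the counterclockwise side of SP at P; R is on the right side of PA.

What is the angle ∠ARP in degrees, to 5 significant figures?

65.136°

S is at the origin; SP runs at -62.3° with length 32.9, so P = 32.9·(cos -62.3°, sin -62.3°) = (15.293, -29.129). ∠SPA = 68.5°, so PA runs at -62.3° + (180° − 68.5°) = 49.200° from the x-axis; with |PA| = 20.5, A = P + 20.5·(cos 49.200°, sin 49.200°) = (28.688, -13.611). PA ⟂ AR; with |AR| = 9.5 on the right of PA, R = A + 9.5·(0.75700, -0.65342) = (35.880, -19.819). Then cos ∠ARP = RA·RP / (|RA||RP|), giving 65.136°.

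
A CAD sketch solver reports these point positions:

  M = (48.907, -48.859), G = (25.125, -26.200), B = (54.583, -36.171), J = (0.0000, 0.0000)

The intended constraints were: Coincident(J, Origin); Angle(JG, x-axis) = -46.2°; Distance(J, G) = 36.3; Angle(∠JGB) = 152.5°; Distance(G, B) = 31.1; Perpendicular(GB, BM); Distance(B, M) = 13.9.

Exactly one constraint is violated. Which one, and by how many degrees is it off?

Perpendicular(GB, BM) — off by 5.40°.

J = (0.00, 0.00) ✓; JG at -46.20° ✓; |JG| = 36.30 ✓; ∠JGB = 152.5° ✓; |GB| = 31.10 ✓; ∠(GB, BM) = 95.40° ✗; |BM| = 13.90 ✓.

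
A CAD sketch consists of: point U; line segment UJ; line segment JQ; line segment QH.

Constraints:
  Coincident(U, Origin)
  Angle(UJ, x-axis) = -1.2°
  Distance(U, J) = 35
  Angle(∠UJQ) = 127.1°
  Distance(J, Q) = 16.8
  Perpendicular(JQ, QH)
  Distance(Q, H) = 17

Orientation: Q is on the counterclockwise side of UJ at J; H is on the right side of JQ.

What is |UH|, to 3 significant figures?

58.8

U is at the origin; UJ runs at -1.2° with length 35.0, so J = 35.0·(cos -1.2°, sin -1.2°) = (35.0, -0.733). ∠UJQ = 127.1°, so JQ runs at -1.2° + (180° − 127.1°) = 51.7° from the x-axis; with |JQ| = 16.8, Q = J + 16.8·(cos 51.7°, sin 51.7°) = (45.4, 12.5). JQ ⟂ QH; with |QH| = 17.0 on the right of JQ, H = Q + 17.0·(0.785, -0.620) = (58.7, 1.92). Then |UH| = |H − U| = 58.8.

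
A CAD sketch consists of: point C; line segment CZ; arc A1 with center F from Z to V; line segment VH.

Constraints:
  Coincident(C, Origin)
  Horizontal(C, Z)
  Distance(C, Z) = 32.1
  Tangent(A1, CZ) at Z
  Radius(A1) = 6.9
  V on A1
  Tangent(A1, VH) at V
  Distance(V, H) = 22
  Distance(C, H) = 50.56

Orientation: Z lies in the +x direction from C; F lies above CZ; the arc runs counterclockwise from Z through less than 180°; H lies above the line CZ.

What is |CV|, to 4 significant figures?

39.34

C is at the origin; CZ is horizontal with |CZ| = 32.1 and Z on the +x side, so Z = (32.10, 0.000). The tangent condition forces FZ to be normal to CZ, so F = Z + (0, 6.9) = (32.10, 6.900). Since FV ⟂ VH (tangency), |FH| = √(6.9² + 22.0²) = 23.06 regardless of where V sits on A1. So H lies on both circle(C, 50.56) and circle(F, 23.06); the above-CZ intersection is H = (42.41, 27.52). V is the foot of the tangent from H: V = (38.91, 5.802).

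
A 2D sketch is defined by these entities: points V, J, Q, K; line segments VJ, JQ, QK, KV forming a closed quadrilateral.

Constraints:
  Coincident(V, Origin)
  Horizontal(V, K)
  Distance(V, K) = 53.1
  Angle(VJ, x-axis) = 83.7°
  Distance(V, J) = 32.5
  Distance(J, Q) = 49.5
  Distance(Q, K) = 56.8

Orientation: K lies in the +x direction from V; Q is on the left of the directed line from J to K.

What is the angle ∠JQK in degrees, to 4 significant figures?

67.20°

V is at the origin; V and K share the same y with |VK| = 53.1 and K in +x, so K = (53.1, 0). VJ runs at 83.7° with |VJ| = 32.5, so J = (3.566, 32.30). Q is determined by |JQ| = 49.5 and |QK| = 56.8 together: it lies at the intersection of circle(J, 49.5) and circle(K, 56.8). With |JK| = 59.14, the foot of the radical line on JK is 23.01 from J and the perpendicular offset is √(49.5² − 23.01²) = 43.83. Taking the left-of-JK solution: Q = (46.78, 56.45).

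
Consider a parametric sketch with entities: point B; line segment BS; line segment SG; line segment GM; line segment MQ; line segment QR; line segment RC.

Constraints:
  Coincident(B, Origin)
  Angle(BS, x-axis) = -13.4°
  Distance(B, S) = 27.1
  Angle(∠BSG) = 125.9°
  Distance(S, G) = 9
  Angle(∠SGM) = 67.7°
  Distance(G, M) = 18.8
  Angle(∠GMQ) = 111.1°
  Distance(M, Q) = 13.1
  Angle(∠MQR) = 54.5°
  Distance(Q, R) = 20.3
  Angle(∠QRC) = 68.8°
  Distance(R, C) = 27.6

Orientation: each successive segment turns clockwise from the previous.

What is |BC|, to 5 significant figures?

31.540

∠MQR = 54.5° gives QR at -14.200° from the x-axis; with |QR| = 20.3, R = (25.928, -7.4355). ∠QRC = 68.8° gives RC at -125.40° from the x-axis; with |RC| = 27.6, C = (9.9395, -29.933). Then |BC| = |C − B| = 31.540.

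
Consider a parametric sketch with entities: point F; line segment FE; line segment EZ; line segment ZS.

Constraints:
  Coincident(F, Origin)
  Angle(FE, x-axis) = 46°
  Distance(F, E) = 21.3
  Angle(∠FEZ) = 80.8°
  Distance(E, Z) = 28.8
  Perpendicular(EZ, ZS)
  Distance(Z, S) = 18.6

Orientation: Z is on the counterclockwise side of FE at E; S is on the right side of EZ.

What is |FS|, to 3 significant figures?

47.1

F is at the origin; FE runs at 46.0° with length 21.3, so E = 21.3·(cos 46.0°, sin 46.0°) = (14.8, 15.3). ∠FEZ = 80.8°, so EZ runs at 46.0° + (180° − 80.8°) = 145° from the x-axis; with |EZ| = 28.8, Z = E + 28.8·(cos 145°, sin 145°) = (-8.85, 31.8). EZ ⟂ ZS; with |ZS| = 18.6 on the right of EZ, S = Z + 18.6·(0.571, 0.821) = (1.76, 47.0). Then |FS| = |S − F| = 47.1.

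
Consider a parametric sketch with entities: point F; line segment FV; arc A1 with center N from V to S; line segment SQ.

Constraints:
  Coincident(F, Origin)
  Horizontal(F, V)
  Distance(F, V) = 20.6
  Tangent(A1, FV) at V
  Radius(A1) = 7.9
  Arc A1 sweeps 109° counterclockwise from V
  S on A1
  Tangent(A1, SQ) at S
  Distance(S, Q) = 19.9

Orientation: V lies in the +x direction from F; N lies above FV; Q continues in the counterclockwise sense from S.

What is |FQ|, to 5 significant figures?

36.386

On A1, V sits at bearing -90° from N; a 109° counterclockwise sweep puts S at bearing 19°, so S = N + 7.9·(cos 19°, sin 19°) = (28.070, 10.472). The tangent condition forces NS to be normal to SQ, so SQ runs along (−sin 19°, cos 19°); with |SQ| = 19.9, Q = (21.591, 29.288). Then |FQ| = |Q − F| = 36.386.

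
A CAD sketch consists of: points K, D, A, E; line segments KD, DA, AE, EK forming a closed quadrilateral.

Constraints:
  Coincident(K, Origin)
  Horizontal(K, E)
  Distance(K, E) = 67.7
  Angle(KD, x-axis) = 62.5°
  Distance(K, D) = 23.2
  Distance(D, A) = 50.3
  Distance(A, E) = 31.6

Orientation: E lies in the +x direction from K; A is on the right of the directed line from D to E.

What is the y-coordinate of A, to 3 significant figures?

-18.7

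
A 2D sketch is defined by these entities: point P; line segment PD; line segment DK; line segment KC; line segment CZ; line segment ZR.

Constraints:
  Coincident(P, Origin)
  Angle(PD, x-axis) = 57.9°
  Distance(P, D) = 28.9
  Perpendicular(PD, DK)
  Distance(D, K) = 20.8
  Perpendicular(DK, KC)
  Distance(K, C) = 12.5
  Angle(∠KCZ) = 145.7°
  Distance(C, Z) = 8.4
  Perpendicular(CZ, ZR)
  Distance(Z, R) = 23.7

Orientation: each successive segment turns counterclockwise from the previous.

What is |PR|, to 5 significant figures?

23.085

∠KCZ = 145.7° gives CZ at -87.800° from the x-axis; with |CZ| = 8.4, Z = (-8.5827, 16.552). CZ is perpendicular to ZR, so ZR runs at 2.2000°; with |ZR| = 23.7, R = (15.100, 17.462). Then |PR| = |R − P| = 23.085.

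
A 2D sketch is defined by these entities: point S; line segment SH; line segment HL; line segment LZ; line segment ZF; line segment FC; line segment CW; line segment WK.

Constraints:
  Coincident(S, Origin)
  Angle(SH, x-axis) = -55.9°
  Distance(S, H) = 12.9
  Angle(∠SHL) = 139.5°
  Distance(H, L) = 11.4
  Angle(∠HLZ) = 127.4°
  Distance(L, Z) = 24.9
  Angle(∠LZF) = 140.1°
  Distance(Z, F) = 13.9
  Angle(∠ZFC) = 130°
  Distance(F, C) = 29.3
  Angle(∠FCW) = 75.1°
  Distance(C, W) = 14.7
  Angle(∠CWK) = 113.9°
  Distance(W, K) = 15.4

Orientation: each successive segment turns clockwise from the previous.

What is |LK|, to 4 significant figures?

27.03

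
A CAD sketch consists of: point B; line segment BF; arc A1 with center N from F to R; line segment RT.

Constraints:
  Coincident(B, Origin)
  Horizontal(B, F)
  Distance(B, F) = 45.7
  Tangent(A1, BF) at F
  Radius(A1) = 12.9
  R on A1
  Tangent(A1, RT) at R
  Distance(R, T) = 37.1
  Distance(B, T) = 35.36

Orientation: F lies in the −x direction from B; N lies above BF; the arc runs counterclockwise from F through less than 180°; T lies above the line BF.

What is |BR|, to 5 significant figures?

36.072

B is at the origin; B and F share the same y with |BF| = 45.7 and F on the −x side, so F = (-45.700, 0.0000). The tangent condition forces NF to be normal to BF, so N = F + (0, 12.9) = (-45.700, 12.900). Since NR ⟂ RT (tangency), |NT| = √(12.9² + 37.1²) = 39.279 regardless of where R sits on A1. So T lies on both circle(B, 35.36) and circle(N, 39.279); the above-BF intersection is T = (-12.091, 33.229). R is the foot of the tangent from T: R = (-35.769, 4.6670).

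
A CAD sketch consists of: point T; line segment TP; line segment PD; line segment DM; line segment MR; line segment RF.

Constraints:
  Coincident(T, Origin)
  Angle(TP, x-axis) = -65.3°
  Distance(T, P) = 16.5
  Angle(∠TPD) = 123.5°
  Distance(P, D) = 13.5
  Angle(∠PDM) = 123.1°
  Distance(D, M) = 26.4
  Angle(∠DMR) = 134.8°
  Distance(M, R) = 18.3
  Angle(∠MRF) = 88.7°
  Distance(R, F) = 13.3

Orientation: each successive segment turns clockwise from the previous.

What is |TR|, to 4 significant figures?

42.31

T is at the origin; TP runs at -65.3° with length 16.5, so P = (6.895, -14.99). ∠TPD = 123.5° gives PD at -121.8° from the x-axis; with |PD| = 13.5, D = (-0.2191, -26.46). ∠PDM = 123.1° gives DM at -178.7° from the x-axis; with |DM| = 26.4, M = (-26.61, -27.06). ∠DMR = 134.8° gives MR at 136.1° from the x-axis; with |MR| = 18.3, R = (-39.80, -14.37). Then |TR| = |R − T| = 42.31.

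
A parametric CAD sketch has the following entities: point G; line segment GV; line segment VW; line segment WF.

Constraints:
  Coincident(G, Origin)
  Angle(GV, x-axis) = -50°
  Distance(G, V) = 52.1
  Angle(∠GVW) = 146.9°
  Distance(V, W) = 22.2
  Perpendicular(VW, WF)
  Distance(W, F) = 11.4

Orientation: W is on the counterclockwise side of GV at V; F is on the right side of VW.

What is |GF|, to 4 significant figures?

76.97

∠GVW = 146.9°, so VW runs at -50.0° + (180° − 146.9°) = -16.90° from the x-axis; with |VW| = 22.2, W = V + 22.2·(cos -16.90°, sin -16.90°) = (54.73, -46.36). The perpendicularity gives WF at right angles to VW; with |WF| = 11.4 on the right of VW, F = W + 11.4·(-0.2907, -0.9568) = (51.42, -57.27). Then |GF| = |F − G| = 76.97.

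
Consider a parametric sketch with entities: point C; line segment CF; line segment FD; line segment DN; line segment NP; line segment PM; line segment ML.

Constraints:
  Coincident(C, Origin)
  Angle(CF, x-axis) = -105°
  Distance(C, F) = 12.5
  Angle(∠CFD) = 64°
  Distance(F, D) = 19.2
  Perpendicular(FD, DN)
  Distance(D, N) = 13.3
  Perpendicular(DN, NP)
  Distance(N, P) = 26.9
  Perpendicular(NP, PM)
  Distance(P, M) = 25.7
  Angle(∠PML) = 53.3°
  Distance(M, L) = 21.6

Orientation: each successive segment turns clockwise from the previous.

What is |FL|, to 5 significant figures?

9.6318

C is at the origin; CF runs at -105.0° with length 12.5, so F = (-3.2352, -12.074). ∠CFD = 64.0° gives FD at 139.00° from the x-axis; with |FD| = 19.2, D = (-17.726, 0.52226). FD is perpendicular to DN, so DN runs at 49.000°; with |DN| = 13.3, N = (-9.0001, 10.560). DN is perpendicular to NP, so NP runs at -41.000°; with |NP| = 26.9, P = (11.302, -7.0881). NP ⟂ PM, so PM runs at -131.00°; with |PM| = 25.7, M = (-5.5591, -26.484). ∠PML = 53.3° gives ML at 102.30° from the x-axis; with |ML| = 21.6, L = (-10.161, -5.3799). Then |FL| = |L − F| = 9.6318.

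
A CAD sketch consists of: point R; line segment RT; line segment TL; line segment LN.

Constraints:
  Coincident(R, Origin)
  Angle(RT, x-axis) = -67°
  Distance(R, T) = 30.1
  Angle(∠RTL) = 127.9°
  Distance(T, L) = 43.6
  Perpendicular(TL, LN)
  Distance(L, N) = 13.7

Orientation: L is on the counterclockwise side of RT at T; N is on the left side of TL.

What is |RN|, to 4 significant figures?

62.90

R is at the origin; RT runs at -67.0° with length 30.1, so T = 30.1·(cos -67.0°, sin -67.0°) = (11.76, -27.71). ∠RTL = 127.9°, so TL runs at -67.0° + (180° − 127.9°) = -14.90° from the x-axis; with |TL| = 43.6, L = T + 43.6·(cos -14.90°, sin -14.90°) = (53.90, -38.92). The perpendicularity gives LN at right angles to TL; with |LN| = 13.7 on the left of TL, N = L + 13.7·(0.2571, 0.9664) = (57.42, -25.68). Then |RN| = |N − R| = 62.90.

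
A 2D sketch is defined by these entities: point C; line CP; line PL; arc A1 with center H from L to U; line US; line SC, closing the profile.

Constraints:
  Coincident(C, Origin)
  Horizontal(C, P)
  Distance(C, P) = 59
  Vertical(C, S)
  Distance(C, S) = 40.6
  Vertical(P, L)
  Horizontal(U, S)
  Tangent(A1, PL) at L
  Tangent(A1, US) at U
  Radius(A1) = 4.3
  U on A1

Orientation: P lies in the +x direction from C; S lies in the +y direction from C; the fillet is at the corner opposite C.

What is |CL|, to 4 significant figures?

69.27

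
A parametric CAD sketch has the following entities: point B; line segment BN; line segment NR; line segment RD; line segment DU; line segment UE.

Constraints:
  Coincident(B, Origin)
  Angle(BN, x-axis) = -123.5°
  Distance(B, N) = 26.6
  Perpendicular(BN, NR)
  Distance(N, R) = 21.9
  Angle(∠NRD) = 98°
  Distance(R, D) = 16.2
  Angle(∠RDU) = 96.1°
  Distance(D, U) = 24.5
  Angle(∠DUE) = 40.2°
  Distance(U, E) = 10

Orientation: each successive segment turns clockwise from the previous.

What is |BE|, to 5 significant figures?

14.154

B is at the origin; BN runs at -123.5° with length 26.6, so N = (-14.682, -22.181). BN ⟂ NR, so NR runs at 146.50°; with |NR| = 21.9, R = (-32.944, -10.094). ∠NRD = 98.0° gives RD at 64.500° from the x-axis; with |RD| = 16.2, D = (-25.969, 4.5279). ∠RDU = 96.1° gives DU at -19.400° from the x-axis; with |DU| = 24.5, U = (-2.8604, -3.6100). ∠DUE = 40.2° gives UE at -159.20° from the x-axis; with |UE| = 10.0, E = (-12.209, -7.1611). Then |BE| = |E − B| = 14.154.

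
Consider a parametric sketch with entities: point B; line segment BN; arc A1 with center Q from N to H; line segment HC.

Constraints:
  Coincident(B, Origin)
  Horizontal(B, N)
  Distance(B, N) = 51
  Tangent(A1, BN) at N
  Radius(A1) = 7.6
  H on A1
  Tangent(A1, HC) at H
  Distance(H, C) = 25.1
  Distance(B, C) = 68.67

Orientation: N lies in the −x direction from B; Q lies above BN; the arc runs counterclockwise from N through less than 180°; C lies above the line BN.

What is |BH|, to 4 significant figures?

46.74

Checks: B = (0.00, 0.00) ✓; B.y = 0.00, N.y = 0.00 ✓; |QH| = 7.600 ✓; ∠(QH, HC) = 90.00° ✓; |HC| = 25.10 ✓; |BC| = 68.67 ✓.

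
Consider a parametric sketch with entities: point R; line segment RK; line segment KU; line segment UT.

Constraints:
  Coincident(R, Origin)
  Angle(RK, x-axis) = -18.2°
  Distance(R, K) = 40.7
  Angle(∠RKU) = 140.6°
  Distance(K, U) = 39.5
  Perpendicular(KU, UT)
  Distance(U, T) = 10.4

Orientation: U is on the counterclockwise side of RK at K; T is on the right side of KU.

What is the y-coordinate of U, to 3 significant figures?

1.57

R is at the origin; RK runs at -18.2° with length 40.7, so K = 40.7·(cos -18.2°, sin -18.2°) = (38.7, -12.7). ∠RKU = 140.6°, so KU runs at -18.2° + (180° − 140.6°) = 21.2° from the x-axis; with |KU| = 39.5, U = K + 39.5·(cos 21.2°, sin 21.2°) = (75.5, 1.57). So U.y = 1.57.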